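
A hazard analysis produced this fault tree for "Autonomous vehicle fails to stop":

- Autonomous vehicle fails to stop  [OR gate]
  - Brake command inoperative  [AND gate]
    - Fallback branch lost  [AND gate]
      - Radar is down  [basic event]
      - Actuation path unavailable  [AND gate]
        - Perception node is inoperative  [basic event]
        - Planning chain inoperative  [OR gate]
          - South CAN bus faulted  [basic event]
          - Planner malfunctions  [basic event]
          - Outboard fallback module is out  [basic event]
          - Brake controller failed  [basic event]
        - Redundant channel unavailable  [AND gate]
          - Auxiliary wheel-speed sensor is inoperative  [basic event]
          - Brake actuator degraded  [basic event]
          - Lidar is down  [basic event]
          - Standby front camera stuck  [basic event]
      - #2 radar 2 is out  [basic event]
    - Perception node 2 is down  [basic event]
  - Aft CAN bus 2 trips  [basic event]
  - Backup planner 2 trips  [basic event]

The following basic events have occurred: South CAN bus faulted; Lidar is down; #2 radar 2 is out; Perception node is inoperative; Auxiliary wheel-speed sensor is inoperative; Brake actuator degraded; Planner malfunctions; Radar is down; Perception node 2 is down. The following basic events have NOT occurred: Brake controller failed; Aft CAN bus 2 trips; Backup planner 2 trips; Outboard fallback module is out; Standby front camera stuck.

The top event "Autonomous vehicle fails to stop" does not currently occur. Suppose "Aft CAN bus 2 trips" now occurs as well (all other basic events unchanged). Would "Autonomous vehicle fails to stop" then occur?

Counterfactual: set "Aft CAN bus 2 trips" to occurred.
Planning chain inoperative [OR]: South CAN bus faulted=occurs, Planner malfunctions=occurs, Outboard fallback module is out=not, Brake controller failed=not → at least one input occurs → occurs.
Redundant channel unavailable [AND]: Auxiliary wheel-speed sensor is inoperative=occurs, Brake actuator degraded=occurs, Lidar is down=occurs, Standby front camera stuck=not → not all inputs occur → does not occur.
Actuation path unavailable [AND]: Perception node is inoperative=occurs, Planning chain inoperative=occurs, Redundant channel unavailable=not → not all inputs occur → does not occur.
Fallback branch lost [AND]: Radar is down=occurs, Actuation path unavailable=not, #2 radar 2 is out=occurs → not all inputs occur → does not occur.
Brake command inoperative [AND]: Fallback branch lost=not, Perception node 2 is down=occurs → not all inputs occur → does not occur.
Autonomous vehicle fails to stop [OR]: Brake command inoperative=not, Aft CAN bus 2 trips=occurs, Backup planner 2 trips=not → at least one input occurs → occurs.

Yes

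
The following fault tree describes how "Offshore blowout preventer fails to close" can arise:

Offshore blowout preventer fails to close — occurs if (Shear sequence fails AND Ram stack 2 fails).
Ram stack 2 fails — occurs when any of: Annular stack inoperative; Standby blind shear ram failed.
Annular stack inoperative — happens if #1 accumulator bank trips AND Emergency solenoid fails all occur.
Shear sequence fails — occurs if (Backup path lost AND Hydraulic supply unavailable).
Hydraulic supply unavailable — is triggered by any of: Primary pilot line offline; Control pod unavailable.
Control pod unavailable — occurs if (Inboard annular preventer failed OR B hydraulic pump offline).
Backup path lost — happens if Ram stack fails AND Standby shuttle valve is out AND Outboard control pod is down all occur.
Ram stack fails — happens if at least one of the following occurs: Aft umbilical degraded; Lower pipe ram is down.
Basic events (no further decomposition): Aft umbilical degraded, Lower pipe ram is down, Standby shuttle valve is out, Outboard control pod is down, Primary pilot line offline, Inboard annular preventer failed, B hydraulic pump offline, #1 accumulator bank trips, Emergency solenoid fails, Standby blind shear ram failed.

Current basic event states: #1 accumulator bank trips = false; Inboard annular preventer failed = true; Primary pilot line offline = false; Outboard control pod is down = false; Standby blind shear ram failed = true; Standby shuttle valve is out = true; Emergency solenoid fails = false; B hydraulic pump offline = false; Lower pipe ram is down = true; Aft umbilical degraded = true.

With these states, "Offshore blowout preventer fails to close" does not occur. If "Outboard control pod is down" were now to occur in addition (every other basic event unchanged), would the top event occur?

Yes

Counterfactual: set "Outboard control pod is down" to occurred.
Ram stack fails [OR]: Aft umbilical degraded=occurs, Lower pipe ram is down=occurs → at least one input occurs → occurs.
Backup path lost [AND]: Ram stack fails=occurs, Standby shuttle valve is out=occurs, Outboard control pod is down=occurs → all inputs occur → occurs.
Control pod unavailable [OR]: Inboard annular preventer failed=occurs, B hydraulic pump offline=not → at least one input occurs → occurs.
Hydraulic supply unavailable [OR]: Primary pilot line offline=not, Control pod unavailable=occurs → at least one input occurs → occurs.
Shear sequence fails [AND]: Backup path lost=occurs, Hydraulic supply unavailable=occurs → all inputs occur → occurs.
Annular stack inoperative [AND]: #1 accumulator bank trips=not, Emergency solenoid fails=not → not all inputs occur → does not occur.
Ram stack 2 fails [OR]: Annular stack inoperative=not, Standby blind shear ram failed=occurs → at least one input occurs → occurs.
Offshore blowout preventer fails to close [AND]: Shear sequence fails=occurs, Ram stack 2 fails=occurs → all inputs occur → occurs.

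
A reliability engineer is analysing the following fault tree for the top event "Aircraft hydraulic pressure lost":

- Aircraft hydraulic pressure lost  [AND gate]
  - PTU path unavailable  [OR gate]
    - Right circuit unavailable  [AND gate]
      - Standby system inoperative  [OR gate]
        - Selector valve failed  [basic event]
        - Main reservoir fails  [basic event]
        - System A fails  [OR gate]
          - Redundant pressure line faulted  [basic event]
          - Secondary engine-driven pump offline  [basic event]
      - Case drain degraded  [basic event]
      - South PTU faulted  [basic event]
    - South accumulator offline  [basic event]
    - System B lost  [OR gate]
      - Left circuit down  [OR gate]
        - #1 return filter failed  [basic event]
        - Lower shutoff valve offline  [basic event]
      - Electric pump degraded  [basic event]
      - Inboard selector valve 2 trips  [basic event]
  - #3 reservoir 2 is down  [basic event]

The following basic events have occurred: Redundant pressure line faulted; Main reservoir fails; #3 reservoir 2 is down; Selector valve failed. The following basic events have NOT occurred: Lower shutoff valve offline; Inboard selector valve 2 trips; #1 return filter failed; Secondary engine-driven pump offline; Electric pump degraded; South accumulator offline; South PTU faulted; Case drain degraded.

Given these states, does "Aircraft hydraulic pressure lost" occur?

No

System A fails [OR]: Redundant pressure line faulted=occurs, Secondary engine-driven pump offline=not → at least one input occurs → occurs.
Standby system inoperative [OR]: Selector valve failed=occurs, Main reservoir fails=occurs, System A fails=occurs → at least one input occurs → occurs.
Right circuit unavailable [AND]: Standby system inoperative=occurs, Case drain degraded=not, South PTU faulted=not → not all inputs occur → does not occur.
Left circuit down [OR]: #1 return filter failed=not, Lower shutoff valve offline=not → no input occurs → does not occur.
System B lost [OR]: Left circuit down=not, Electric pump degraded=not, Inboard selector valve 2 trips=not → no input occurs → does not occur.
PTU path unavailable [OR]: Right circuit unavailable=not, South accumulator offline=not, System B lost=not → no input occurs → does not occur.
Aircraft hydraulic pressure lost [AND]: PTU path unavailable=not, #3 reservoir 2 is down=occurs → not all inputs occur → does not occur.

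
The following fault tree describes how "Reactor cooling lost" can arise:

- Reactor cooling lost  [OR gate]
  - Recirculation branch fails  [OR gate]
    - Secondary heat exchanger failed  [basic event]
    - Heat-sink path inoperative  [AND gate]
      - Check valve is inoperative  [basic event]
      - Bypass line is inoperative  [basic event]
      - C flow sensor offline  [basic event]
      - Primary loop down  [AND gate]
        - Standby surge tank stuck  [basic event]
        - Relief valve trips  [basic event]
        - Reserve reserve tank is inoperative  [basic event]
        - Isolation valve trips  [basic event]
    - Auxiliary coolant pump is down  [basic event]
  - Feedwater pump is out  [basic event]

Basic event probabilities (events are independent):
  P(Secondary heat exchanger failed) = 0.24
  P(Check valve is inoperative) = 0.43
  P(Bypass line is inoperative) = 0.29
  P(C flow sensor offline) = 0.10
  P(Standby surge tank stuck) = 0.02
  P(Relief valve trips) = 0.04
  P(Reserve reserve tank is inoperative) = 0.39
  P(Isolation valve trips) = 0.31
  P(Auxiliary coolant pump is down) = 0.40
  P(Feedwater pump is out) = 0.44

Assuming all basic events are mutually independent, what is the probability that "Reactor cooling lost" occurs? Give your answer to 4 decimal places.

P(Primary loop down) [AND] = 0.02 × 0.04 × 0.39 × 0.31 = 0.000097
P(Heat-sink path inoperative) [AND] = 0.43 × 0.29 × 0.10 × 0.000097 = 0.000001
P(Recirculation branch fails) [OR] = 1 − (1−0.24) × (1−0.000001) × (1−0.40) = 0.544000
P(Reactor cooling lost) [OR] = 1 − (1−0.544000) × (1−0.44) = 0.744640
Rounded to 4 decimal places: P(Reactor cooling lost) ≈ 0.7446.

0.7446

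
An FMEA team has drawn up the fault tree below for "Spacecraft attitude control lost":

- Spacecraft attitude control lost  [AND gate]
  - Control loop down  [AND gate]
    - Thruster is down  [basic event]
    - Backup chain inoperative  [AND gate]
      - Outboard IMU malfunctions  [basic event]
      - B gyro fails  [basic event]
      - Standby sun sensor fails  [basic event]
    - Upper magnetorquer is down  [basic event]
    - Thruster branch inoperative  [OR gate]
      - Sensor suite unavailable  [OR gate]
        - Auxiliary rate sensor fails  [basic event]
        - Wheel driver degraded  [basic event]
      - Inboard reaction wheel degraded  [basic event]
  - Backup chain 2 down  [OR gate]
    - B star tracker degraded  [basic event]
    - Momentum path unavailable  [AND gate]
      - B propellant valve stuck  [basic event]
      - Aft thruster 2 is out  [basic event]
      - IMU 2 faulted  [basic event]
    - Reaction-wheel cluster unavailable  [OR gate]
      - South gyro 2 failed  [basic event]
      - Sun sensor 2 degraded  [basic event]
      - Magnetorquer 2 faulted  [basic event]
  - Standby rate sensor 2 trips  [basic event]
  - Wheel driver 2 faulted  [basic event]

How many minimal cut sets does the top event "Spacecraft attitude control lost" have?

15

Backup chain inoperative [AND]: one cut set from each child combined → 1 × 1 × 1 = 1 cut set(s).
Sensor suite unavailable [OR]: union of children's cut sets → 2 cut set(s).
Thruster branch inoperative [OR]: union of children's cut sets → 3 cut set(s).
Control loop down [AND]: one cut set from each child combined → 1 × 1 × 1 × 3 = 3 cut set(s).
Momentum path unavailable [AND]: one cut set from each child combined → 1 × 1 × 1 = 1 cut set(s).
Reaction-wheel cluster unavailable [OR]: union of children's cut sets → 3 cut set(s).
Backup chain 2 down [OR]: union of children's cut sets → 5 cut set(s).
Spacecraft attitude control lost [AND]: one cut set from each child combined → 3 × 5 × 1 × 1 = 15 cut set(s).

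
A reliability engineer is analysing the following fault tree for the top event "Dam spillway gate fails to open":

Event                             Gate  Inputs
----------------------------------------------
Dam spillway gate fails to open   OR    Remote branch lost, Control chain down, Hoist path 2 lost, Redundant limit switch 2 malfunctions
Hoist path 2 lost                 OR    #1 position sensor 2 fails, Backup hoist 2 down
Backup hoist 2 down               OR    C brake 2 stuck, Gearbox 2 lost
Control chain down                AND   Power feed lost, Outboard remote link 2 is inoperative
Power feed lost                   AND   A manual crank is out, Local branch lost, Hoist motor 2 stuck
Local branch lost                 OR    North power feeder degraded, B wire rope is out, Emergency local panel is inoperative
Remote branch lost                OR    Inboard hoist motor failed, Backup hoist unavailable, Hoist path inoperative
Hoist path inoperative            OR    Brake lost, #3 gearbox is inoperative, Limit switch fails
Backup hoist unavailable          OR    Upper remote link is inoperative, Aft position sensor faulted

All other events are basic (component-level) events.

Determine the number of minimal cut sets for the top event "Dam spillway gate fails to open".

13

Backup hoist unavailable [OR]: union of children's cut sets → 2 cut set(s).
Hoist path inoperative [OR]: union of children's cut sets → 3 cut set(s).
Remote branch lost [OR]: union of children's cut sets → 6 cut set(s).
Local branch lost [OR]: union of children's cut sets → 3 cut set(s).
Power feed lost [AND]: one cut set from each child combined → 1 × 3 × 1 = 3 cut set(s).
Control chain down [AND]: one cut set from each child combined → 3 × 1 = 3 cut set(s).
Backup hoist 2 down [OR]: union of children's cut sets → 2 cut set(s).
Hoist path 2 lost [OR]: union of children's cut sets → 3 cut set(s).
Dam spillway gate fails to open [OR]: union of children's cut sets → 13 cut set(s).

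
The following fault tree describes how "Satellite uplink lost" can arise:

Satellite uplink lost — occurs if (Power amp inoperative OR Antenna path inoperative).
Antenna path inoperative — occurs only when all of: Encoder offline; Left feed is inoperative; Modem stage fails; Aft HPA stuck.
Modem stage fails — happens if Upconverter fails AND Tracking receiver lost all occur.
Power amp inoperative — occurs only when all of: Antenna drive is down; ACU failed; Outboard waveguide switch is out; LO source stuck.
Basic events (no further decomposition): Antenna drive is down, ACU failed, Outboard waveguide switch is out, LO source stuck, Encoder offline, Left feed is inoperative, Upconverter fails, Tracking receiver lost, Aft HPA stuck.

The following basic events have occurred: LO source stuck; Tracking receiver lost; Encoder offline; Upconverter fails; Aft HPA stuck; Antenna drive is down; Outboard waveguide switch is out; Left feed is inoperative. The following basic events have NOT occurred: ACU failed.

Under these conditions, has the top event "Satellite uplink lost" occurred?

Yes

Power amp inoperative [AND]: Antenna drive is down=occurs, ACU failed=not, Outboard waveguide switch is out=occurs, LO source stuck=occurs → not all inputs occur → does not occur.
Modem stage fails [AND]: Upconverter fails=occurs, Tracking receiver lost=occurs → all inputs occur → occurs.
Antenna path inoperative [AND]: Encoder offline=occurs, Left feed is inoperative=occurs, Modem stage fails=occurs, Aft HPA stuck=occurs → all inputs occur → occurs.
Satellite uplink lost [OR]: Power amp inoperative=not, Antenna path inoperative=occurs → at least one input occurs → occurs.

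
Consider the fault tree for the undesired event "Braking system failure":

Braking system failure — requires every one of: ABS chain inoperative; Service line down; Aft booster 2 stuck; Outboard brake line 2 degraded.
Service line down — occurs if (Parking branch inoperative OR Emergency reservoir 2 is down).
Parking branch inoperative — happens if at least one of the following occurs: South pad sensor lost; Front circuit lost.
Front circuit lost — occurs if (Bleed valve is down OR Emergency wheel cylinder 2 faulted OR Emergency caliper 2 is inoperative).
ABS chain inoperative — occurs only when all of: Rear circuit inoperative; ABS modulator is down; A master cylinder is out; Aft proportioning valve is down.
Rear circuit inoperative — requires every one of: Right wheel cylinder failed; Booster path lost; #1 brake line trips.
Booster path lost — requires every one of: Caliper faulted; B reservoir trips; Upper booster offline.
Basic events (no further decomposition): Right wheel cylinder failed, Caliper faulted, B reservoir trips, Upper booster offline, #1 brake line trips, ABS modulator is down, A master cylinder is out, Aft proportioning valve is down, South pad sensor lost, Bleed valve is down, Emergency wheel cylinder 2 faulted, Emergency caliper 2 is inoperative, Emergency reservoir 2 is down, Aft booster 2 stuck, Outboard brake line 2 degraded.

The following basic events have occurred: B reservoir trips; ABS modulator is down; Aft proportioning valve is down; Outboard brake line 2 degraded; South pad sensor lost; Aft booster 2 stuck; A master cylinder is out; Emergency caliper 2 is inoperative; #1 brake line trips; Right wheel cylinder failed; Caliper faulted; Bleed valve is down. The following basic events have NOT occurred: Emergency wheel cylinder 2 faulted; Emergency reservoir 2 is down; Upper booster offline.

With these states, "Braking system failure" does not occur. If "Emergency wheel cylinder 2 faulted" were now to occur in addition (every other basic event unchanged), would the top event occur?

No

Counterfactual: set "Emergency wheel cylinder 2 faulted" to occurred.
Booster path lost [AND]: Caliper faulted=occurs, B reservoir trips=occurs, Upper booster offline=not → not all inputs occur → does not occur.
Rear circuit inoperative [AND]: Right wheel cylinder failed=occurs, Booster path lost=not, #1 brake line trips=occurs → not all inputs occur → does not occur.
ABS chain inoperative [AND]: Rear circuit inoperative=not, ABS modulator is down=occurs, A master cylinder is out=occurs, Aft proportioning valve is down=occurs → not all inputs occur → does not occur.
Front circuit lost [OR]: Bleed valve is down=occurs, Emergency wheel cylinder 2 faulted=occurs, Emergency caliper 2 is inoperative=occurs → at least one input occurs → occurs.
Parking branch inoperative [OR]: South pad sensor lost=occurs, Front circuit lost=occurs → at least one input occurs → occurs.
Service line down [OR]: Parking branch inoperative=occurs, Emergency reservoir 2 is down=not → at least one input occurs → occurs.
Braking system failure [AND]: ABS chain inoperative=not, Service line down=occurs, Aft booster 2 stuck=occurs, Outboard brake line 2 degraded=occurs → not all inputs occur → does not occur.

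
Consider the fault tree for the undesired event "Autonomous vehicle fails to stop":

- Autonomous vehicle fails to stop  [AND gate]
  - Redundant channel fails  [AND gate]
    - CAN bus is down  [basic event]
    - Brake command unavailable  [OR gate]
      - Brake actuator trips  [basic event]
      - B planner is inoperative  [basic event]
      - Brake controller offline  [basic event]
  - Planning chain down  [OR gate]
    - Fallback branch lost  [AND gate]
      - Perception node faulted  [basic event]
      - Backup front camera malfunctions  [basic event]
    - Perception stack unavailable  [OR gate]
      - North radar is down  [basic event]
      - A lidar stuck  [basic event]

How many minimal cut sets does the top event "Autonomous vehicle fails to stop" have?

Brake command unavailable [OR]: union of children's cut sets → 3 cut set(s).
Redundant channel fails [AND]: one cut set from each child combined → 1 × 3 = 3 cut set(s).
Fallback branch lost [AND]: one cut set from each child combined → 1 × 1 = 1 cut set(s).
Perception stack unavailable [OR]: union of children's cut sets → 2 cut set(s).
Planning chain down [OR]: union of children's cut sets → 3 cut set(s).
Autonomous vehicle fails to stop [AND]: one cut set from each child combined → 3 × 3 = 9 cut set(s).
Minimal cut sets: {Backup front camera malfunctions, Brake actuator trips, CAN bus is down, Perception node faulted}; {Brake actuator trips, CAN bus is down, North radar is down}; {A lidar stuck, Brake actuator trips, CAN bus is down}; {B planner is inoperative, Backup front camera malfunctions, CAN bus is down, Perception node faulted}; {B planner is inoperative, CAN bus is down, North radar is down}; {A lidar stuck, B planner is inoperative, CAN bus is down}; {Backup front camera malfunctions, Brake controller offline, CAN bus is down, Perception node faulted}; {Brake controller offline, CAN bus is down, North radar is down}; {A lidar stuck, Brake controller offline, CAN bus is down}.

9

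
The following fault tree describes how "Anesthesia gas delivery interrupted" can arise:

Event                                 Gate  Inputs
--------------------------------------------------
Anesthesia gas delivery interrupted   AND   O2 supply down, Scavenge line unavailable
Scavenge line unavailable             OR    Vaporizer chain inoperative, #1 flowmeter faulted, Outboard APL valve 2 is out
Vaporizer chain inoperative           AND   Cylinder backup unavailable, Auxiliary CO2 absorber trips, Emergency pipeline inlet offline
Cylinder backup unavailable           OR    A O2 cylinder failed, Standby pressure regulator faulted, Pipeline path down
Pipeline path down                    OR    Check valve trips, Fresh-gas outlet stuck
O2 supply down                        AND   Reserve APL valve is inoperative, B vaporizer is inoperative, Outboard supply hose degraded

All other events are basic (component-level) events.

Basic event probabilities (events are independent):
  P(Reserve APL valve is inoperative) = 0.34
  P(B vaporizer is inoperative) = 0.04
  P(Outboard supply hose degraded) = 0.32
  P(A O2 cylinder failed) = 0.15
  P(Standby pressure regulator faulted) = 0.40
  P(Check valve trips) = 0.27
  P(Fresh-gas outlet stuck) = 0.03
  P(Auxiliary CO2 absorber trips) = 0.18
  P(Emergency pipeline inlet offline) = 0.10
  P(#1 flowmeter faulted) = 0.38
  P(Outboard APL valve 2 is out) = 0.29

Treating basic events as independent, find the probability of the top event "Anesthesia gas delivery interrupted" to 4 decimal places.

P(O2 supply down) [AND] = 0.34 × 0.04 × 0.32 = 0.004352
P(Pipeline path down) [OR] = 1 − (1−0.27) × (1−0.03) = 0.291900
P(Cylinder backup unavailable) [OR] = 1 − (1−0.15) × (1−0.40) × (1−0.291900) = 0.638869
P(Vaporizer chain inoperative) [AND] = 0.638869 × 0.18 × 0.10 = 0.011500
P(Scavenge line unavailable) [OR] = 1 − (1−0.011500) × (1−0.38) × (1−0.29) = 0.564862
P(Anesthesia gas delivery interrupted) [AND] = 0.004352 × 0.564862 = 0.002458
Rounded to 4 decimal places: P(Anesthesia gas delivery interrupted) ≈ 0.0025.

0.0025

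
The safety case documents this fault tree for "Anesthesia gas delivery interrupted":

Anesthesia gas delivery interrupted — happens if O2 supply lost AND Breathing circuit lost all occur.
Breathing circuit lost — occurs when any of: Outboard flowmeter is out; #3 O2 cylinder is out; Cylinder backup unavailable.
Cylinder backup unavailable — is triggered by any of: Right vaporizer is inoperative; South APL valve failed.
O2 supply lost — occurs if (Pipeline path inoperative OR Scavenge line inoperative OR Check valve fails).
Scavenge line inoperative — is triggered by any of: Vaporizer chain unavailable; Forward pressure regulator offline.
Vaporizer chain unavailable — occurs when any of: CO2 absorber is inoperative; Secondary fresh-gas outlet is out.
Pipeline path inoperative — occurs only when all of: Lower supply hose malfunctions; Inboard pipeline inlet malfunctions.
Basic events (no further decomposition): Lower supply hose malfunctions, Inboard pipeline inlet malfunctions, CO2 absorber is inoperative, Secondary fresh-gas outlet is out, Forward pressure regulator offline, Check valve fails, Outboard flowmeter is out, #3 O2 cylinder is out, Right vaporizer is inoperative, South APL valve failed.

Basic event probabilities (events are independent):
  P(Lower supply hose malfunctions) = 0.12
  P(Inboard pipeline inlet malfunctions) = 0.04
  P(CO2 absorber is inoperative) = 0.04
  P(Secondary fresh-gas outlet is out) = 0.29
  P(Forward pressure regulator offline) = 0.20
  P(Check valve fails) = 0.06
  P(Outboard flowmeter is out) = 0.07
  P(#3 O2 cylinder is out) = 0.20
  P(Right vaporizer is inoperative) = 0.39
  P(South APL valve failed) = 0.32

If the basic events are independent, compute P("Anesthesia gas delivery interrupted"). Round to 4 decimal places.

P(Pipeline path inoperative) [AND] = 0.12 × 0.04 = 0.004800
P(Vaporizer chain unavailable) [OR] = 1 − (1−0.04) × (1−0.29) = 0.318400
P(Scavenge line inoperative) [OR] = 1 − (1−0.318400) × (1−0.20) = 0.454720
P(O2 supply lost) [OR] = 1 − (1−0.004800) × (1−0.454720) × (1−0.06) = 0.489897
P(Cylinder backup unavailable) [OR] = 1 − (1−0.39) × (1−0.32) = 0.585200
P(Breathing circuit lost) [OR] = 1 − (1−0.07) × (1−0.20) × (1−0.585200) = 0.691389
P(Anesthesia gas delivery interrupted) [AND] = 0.489897 × 0.691389 = 0.338709
Rounded to 4 decimal places: P(Anesthesia gas delivery interrupted) ≈ 0.3387.

0.3387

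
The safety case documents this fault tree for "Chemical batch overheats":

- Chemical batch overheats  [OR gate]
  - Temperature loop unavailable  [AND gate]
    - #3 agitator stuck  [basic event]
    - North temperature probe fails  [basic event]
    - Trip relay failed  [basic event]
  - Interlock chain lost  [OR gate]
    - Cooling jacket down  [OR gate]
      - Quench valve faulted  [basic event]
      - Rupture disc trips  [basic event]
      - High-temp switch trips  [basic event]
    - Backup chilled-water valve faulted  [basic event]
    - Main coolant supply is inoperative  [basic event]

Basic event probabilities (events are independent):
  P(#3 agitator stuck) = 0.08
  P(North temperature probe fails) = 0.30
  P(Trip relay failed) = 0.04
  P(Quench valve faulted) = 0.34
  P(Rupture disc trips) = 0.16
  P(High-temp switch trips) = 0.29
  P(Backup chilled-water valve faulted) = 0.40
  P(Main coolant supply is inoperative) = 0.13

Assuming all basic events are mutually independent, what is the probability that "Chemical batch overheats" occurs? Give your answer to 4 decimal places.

0.7947

P(Temperature loop unavailable) [AND] = 0.08 × 0.30 × 0.04 = 0.000960
P(Cooling jacket down) [OR] = 1 − (1−0.34) × (1−0.16) × (1−0.29) = 0.606376
P(Interlock chain lost) [OR] = 1 − (1−0.606376) × (1−0.40) × (1−0.13) = 0.794528
P(Chemical batch overheats) [OR] = 1 − (1−0.000960) × (1−0.794528) = 0.794725
Rounded to 4 decimal places: P(Chemical batch overheats) ≈ 0.7947.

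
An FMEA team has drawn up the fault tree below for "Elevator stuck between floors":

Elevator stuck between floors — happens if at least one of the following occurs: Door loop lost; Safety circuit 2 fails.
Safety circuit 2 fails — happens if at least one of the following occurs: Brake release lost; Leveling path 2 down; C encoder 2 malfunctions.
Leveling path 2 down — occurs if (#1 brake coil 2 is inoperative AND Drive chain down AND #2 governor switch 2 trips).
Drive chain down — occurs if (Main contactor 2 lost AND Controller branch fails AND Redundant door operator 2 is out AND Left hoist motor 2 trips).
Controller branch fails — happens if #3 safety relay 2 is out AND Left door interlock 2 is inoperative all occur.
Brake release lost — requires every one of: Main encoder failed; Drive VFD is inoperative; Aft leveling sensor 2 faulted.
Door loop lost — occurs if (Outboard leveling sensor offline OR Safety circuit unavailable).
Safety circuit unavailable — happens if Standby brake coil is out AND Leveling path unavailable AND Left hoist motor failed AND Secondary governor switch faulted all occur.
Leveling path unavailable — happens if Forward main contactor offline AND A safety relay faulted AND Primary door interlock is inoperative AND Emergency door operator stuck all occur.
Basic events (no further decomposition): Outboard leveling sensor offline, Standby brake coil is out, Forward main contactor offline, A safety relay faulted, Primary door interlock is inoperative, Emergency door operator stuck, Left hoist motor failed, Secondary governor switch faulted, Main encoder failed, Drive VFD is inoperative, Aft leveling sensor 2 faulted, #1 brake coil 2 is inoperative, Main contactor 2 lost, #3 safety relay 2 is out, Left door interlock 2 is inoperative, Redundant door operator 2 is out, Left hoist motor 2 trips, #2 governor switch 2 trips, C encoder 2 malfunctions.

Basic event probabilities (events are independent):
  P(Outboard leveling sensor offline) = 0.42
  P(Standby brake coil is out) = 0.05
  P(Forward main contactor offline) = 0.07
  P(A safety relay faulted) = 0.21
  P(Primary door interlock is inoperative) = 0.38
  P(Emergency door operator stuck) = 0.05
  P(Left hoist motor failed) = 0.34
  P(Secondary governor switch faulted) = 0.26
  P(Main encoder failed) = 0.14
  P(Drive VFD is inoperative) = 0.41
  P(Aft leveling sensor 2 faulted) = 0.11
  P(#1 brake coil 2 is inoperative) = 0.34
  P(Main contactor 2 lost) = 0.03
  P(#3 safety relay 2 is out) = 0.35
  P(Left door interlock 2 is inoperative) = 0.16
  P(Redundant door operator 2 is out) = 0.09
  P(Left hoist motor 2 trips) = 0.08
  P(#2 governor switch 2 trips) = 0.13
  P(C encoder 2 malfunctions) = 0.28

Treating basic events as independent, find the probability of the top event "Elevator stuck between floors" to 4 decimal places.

0.5850

P(Leveling path unavailable) [AND] = 0.07 × 0.21 × 0.38 × 0.05 = 0.000279
P(Safety circuit unavailable) [AND] = 0.05 × 0.000279 × 0.34 × 0.26 = 0.000001
P(Door loop lost) [OR] = 1 − (1−0.42) × (1−0.000001) = 0.420001
P(Brake release lost) [AND] = 0.14 × 0.41 × 0.11 = 0.006314
P(Controller branch fails) [AND] = 0.35 × 0.16 = 0.056000
P(Drive chain down) [AND] = 0.03 × 0.056000 × 0.09 × 0.08 = 0.000012
P(Leveling path 2 down) [AND] = 0.34 × 0.000012 × 0.13 = 0.000001
P(Safety circuit 2 fails) [OR] = 1 − (1−0.006314) × (1−0.000001) × (1−0.28) = 0.284547
P(Elevator stuck between floors) [OR] = 1 − (1−0.420001) × (1−0.284547) = 0.585038
Rounded to 4 decimal places: P(Elevator stuck between floors) ≈ 0.5850.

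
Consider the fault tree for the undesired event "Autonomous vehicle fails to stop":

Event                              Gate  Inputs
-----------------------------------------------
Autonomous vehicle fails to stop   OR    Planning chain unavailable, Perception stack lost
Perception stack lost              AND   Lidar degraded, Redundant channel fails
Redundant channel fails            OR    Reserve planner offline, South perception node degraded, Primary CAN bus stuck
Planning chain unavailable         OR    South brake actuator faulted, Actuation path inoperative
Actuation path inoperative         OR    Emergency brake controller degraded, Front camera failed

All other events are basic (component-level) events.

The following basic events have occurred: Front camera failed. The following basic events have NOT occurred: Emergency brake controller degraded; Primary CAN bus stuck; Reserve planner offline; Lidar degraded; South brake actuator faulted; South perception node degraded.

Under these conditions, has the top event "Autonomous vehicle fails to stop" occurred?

Actuation path inoperative [OR]: Emergency brake controller degraded=not, Front camera failed=occurs → at least one input occurs → occurs.
Planning chain unavailable [OR]: South brake actuator faulted=not, Actuation path inoperative=occurs → at least one input occurs → occurs.
Redundant channel fails [OR]: Reserve planner offline=not, South perception node degraded=not, Primary CAN bus stuck=not → no input occurs → does not occur.
Perception stack lost [AND]: Lidar degraded=not, Redundant channel fails=not → not all inputs occur → does not occur.
Autonomous vehicle fails to stop [OR]: Planning chain unavailable=occurs, Perception stack lost=not → at least one input occurs → occurs.

Yes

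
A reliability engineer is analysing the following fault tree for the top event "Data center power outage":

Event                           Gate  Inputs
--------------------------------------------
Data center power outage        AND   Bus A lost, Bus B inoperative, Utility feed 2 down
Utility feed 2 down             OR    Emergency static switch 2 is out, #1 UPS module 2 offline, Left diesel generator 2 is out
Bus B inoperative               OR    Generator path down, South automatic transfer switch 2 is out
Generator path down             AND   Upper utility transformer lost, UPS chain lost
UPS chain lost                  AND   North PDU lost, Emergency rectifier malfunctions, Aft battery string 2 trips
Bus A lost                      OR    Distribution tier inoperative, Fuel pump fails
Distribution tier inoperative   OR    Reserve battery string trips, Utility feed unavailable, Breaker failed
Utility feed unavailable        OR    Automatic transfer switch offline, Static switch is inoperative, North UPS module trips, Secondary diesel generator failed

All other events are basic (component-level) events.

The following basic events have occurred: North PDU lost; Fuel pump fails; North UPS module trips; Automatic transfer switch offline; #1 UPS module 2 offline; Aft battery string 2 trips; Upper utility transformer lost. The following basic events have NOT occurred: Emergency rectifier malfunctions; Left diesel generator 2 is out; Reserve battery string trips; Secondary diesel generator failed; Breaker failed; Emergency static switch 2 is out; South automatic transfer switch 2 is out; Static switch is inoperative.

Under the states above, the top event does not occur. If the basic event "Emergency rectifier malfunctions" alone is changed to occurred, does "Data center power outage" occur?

Counterfactual: set "Emergency rectifier malfunctions" to occurred.
Utility feed unavailable [OR]: Automatic transfer switch offline=occurs, Static switch is inoperative=not, North UPS module trips=occurs, Secondary diesel generator failed=not → at least one input occurs → occurs.
Distribution tier inoperative [OR]: Reserve battery string trips=not, Utility feed unavailable=occurs, Breaker failed=not → at least one input occurs → occurs.
Bus A lost [OR]: Distribution tier inoperative=occurs, Fuel pump fails=occurs → at least one input occurs → occurs.
UPS chain lost [AND]: North PDU lost=occurs, Emergency rectifier malfunctions=occurs, Aft battery string 2 trips=occurs → all inputs occur → occurs.
Generator path down [AND]: Upper utility transformer lost=occurs, UPS chain lost=occurs → all inputs occur → occurs.
Bus B inoperative [OR]: Generator path down=occurs, South automatic transfer switch 2 is out=not → at least one input occurs → occurs.
Utility feed 2 down [OR]: Emergency static switch 2 is out=not, #1 UPS module 2 offline=occurs, Left diesel generator 2 is out=not → at least one input occurs → occurs.
Data center power outage [AND]: Bus A lost=occurs, Bus B inoperative=occurs, Utility feed 2 down=occurs → all inputs occur → occurs.

Yes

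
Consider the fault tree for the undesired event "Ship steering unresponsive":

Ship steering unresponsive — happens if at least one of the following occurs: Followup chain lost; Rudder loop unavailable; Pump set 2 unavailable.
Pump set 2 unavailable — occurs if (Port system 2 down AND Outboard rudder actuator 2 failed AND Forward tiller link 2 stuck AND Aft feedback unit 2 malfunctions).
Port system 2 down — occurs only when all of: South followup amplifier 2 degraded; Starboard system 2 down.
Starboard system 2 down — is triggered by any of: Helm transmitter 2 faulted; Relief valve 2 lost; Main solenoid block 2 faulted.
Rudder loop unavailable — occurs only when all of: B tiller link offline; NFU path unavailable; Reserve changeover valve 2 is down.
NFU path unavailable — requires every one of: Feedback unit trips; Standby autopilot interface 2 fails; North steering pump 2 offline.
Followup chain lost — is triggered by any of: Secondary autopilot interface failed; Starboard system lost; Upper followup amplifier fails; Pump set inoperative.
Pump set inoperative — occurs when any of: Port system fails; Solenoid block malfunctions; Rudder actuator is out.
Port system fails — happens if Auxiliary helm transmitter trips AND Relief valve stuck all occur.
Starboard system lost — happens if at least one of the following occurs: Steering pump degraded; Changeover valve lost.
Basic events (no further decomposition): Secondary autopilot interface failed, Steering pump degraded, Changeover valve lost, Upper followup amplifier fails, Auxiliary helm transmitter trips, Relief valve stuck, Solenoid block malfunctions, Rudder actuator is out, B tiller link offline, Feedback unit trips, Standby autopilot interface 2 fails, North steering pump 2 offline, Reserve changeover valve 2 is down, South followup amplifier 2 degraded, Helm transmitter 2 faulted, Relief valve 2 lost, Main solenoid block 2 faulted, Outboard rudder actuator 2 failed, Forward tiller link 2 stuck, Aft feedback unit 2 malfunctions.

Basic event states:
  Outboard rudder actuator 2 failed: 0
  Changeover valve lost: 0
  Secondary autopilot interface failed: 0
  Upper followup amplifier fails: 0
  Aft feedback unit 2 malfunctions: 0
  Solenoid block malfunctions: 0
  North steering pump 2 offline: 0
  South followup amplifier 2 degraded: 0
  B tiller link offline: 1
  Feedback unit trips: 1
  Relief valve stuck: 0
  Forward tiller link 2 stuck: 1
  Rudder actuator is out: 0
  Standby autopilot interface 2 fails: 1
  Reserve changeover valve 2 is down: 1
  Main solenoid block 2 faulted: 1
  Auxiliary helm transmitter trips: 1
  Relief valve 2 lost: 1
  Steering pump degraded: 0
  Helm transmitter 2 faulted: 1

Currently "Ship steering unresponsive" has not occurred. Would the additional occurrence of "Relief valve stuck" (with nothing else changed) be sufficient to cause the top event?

Counterfactual: set "Relief valve stuck" to occurred.
Starboard system lost [OR]: Steering pump degraded=not, Changeover valve lost=not → no input occurs → does not occur.
Port system fails [AND]: Auxiliary helm transmitter trips=occurs, Relief valve stuck=occurs → all inputs occur → occurs.
Pump set inoperative [OR]: Port system fails=occurs, Solenoid block malfunctions=not, Rudder actuator is out=not → at least one input occurs → occurs.
Followup chain lost [OR]: Secondary autopilot interface failed=not, Starboard system lost=not, Upper followup amplifier fails=not, Pump set inoperative=occurs → at least one input occurs → occurs.
NFU path unavailable [AND]: Feedback unit trips=occurs, Standby autopilot interface 2 fails=occurs, North steering pump 2 offline=not → not all inputs occur → does not occur.
Rudder loop unavailable [AND]: B tiller link offline=occurs, NFU path unavailable=not, Reserve changeover valve 2 is down=occurs → not all inputs occur → does not occur.
Starboard system 2 down [OR]: Helm transmitter 2 faulted=occurs, Relief valve 2 lost=occurs, Main solenoid block 2 faulted=occurs → at least one input occurs → occurs.
Port system 2 down [AND]: South followup amplifier 2 degraded=not, Starboard system 2 down=occurs → not all inputs occur → does not occur.
Pump set 2 unavailable [AND]: Port system 2 down=not, Outboard rudder actuator 2 failed=not, Forward tiller link 2 stuck=occurs, Aft feedback unit 2 malfunctions=not → not all inputs occur → does not occur.
Ship steering unresponsive [OR]: Followup chain lost=occurs, Rudder loop unavailable=not, Pump set 2 unavailable=not → at least one input occurs → occurs.

Yes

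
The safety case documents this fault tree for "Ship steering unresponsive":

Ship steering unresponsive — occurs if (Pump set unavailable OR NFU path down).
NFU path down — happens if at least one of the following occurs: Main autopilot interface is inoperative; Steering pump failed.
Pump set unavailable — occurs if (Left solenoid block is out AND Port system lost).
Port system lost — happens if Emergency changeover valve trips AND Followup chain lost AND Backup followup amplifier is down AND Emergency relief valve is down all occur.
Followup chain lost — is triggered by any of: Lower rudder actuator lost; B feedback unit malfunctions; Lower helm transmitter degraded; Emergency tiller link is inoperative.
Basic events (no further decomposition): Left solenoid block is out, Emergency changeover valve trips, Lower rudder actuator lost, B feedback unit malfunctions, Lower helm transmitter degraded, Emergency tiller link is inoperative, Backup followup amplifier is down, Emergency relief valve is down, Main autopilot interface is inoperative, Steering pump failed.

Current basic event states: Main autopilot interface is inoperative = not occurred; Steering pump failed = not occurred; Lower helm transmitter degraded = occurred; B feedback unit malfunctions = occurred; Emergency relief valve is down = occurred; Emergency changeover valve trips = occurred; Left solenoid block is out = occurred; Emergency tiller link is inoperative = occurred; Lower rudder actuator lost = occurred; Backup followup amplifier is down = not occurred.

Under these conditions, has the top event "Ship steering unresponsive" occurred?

Followup chain lost [OR]: Lower rudder actuator lost=occurs, B feedback unit malfunctions=occurs, Lower helm transmitter degraded=occurs, Emergency tiller link is inoperative=occurs → at least one input occurs → occurs.
Port system lost [AND]: Emergency changeover valve trips=occurs, Followup chain lost=occurs, Backup followup amplifier is down=not, Emergency relief valve is down=occurs → not all inputs occur → does not occur.
Pump set unavailable [AND]: Left solenoid block is out=occurs, Port system lost=not → not all inputs occur → does not occur.
NFU path down [OR]: Main autopilot interface is inoperative=not, Steering pump failed=not → no input occurs → does not occur.
Ship steering unresponsive [OR]: Pump set unavailable=not, NFU path down=not → no input occurs → does not occur.

No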